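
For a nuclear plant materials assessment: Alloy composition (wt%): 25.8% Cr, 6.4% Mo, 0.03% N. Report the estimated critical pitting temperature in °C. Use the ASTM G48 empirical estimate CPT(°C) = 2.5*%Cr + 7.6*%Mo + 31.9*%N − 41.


Apply the ASTM G48 empirical CPT estimate: CPT(°C) = 2.5*%Cr + 7.6*%Mo + 31.9*%N − 41
2.5*25.8 = 64.5; 7.6*6.4 = 48.64; 31.9*0.03 = 0.957
CPT = 64.5 + 48.64 + 0.957 − 41 = 73.097 °C
Rounded to 0.1 °C: CPT ≈ 73.1 °C

73.1 °C


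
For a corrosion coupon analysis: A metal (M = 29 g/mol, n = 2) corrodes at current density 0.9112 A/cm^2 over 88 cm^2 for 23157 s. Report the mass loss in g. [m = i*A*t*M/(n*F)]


Apply Faraday's law: m = i*A*t*M / (n*F)
Total charge passed Q = i*A*t = 0.9112*88*23157 = 1856857.9392 C
m = Q*M/(n*F) = 1856857.9392*29/(2*96485) = 279.05312 g

279.05312 g


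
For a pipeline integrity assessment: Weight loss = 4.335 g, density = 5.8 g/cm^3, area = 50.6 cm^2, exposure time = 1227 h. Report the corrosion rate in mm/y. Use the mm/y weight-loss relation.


Apply the mm/y weight-loss relation: CR = 87600 * W / (D * A * T)
Numerator: 87600 * 4.335 = 379746.0
Denominator: 5.8 * 50.6 * 1227 = 360099.96
CR = 379746.0 / 360099.96 = 1.05456 mm/y

1.05456 mm/y


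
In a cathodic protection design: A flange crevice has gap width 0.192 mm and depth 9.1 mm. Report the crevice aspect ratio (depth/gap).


Aspect ratio = depth / gap
Ratio = 9.1 / 0.192 = 47.4

47.4


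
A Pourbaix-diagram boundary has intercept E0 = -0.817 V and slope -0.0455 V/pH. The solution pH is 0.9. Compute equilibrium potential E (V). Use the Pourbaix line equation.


Apply the Pourbaix line equation: E = E0 + slope*pH
E = -0.817 + (-0.0455)*0.9 = -0.817 + (-0.04095) = -0.85795 V
Rounded to 4 decimal places: E = -0.8580 V

-0.8580 V


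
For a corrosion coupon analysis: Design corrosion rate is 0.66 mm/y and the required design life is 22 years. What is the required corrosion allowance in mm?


Corrosion allowance = CR × design life
CA = 0.66 * 22 = 14.52 mm

14.52 mm


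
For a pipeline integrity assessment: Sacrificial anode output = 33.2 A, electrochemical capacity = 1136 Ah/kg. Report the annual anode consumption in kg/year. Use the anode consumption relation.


Annual consumption = current * hours per year / capacity
Rate = 33.2 * 8760 / 1136 = 256.0 kg/year

256.0 kg/year


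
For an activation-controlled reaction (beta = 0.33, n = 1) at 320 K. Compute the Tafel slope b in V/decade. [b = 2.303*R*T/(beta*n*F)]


Apply the Tafel slope relation: b = 2.303*R*T/(beta*n*F)
Numerator: 2.303 * 8.314 * 320 = 6127.09
Denominator: 0.33 * 1 * 96485 = 31840.05
b = 6127.09 / 31840.05 = 0.1924 V/decade

0.1924 V/decade


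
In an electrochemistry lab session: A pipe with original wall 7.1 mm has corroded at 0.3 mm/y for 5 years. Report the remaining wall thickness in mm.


Remaining wall = original − CR × time
t = 7.1 − 0.3*5 = 7.1 − 1.5 = 5.6 mm

5.6 mm


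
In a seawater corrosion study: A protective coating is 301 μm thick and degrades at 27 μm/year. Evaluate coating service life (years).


Service life = thickness / degradation rate
Life = 301 / 27 = 11.1 years

11.1 years


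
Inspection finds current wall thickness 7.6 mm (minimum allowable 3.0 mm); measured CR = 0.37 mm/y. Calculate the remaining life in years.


Apply the remaining-life relation: RL = (t_current − t_min) / CR
RL = (7.6 − 3.0) / 0.37 = 4.6 / 0.37 = 12.4 years

12.4 years


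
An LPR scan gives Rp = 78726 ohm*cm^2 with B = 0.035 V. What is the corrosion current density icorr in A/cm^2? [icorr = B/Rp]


Apply the Stern-Geary relation: icorr = B / Rp
icorr = 0.035 / 78726 = 4.446×10^-7 A/cm^2

4.446×10^-7 A/cm^2


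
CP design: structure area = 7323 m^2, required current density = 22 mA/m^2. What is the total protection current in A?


I = area * current density, then convert mA → A (÷1000)
I = 7323 * 22 / 1000 = 161.11 A

161.11 A


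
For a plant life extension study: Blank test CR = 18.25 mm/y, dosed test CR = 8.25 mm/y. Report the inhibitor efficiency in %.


Apply the inhibitor-efficiency definition: IE = (CR_blank − CR_inh)/CR_blank × 100
IE = (18.25 − 8.25) / 18.25 × 100
IE = 10.0 / 18.25 × 100 = 54.8 %

54.8 %


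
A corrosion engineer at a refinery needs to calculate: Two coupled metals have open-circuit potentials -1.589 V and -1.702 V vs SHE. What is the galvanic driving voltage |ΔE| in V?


Driving voltage is the absolute potential difference.
|ΔE| = |-1.589 − (-1.702)| = 0.113 V

0.113 V


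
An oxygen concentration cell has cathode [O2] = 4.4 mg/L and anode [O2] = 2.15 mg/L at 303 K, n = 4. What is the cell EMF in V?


Apply the Nernst concentration-cell relation: E = (RT/nF)*ln(C_cathode/C_anode)
RT/nF = 8.314*303/(4*96485) = 0.00652729 V
ln(4.4/2.15) = 0.71614
E = 0.00652729 * 0.71614 = 0.00467 V

0.00467 V


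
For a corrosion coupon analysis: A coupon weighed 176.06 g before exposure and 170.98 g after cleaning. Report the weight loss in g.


Weight loss = initial − final
WL = 176.06 − 170.98 = 5.08 g

5.08 g


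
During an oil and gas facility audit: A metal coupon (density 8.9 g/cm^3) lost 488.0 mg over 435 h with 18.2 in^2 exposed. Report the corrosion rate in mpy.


Apply the mpy weight-loss relation: CR = 534 * W / (D * A * T)
Numerator: 534 * 488.0 = 260592.0
Denominator: 8.9 * 18.2 * 435 = 70461.3
CR = 260592.0 / 70461.3 = 3.69837 mpy

3.69837 mpy


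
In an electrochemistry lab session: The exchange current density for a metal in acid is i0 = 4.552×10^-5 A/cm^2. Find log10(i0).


i0 = 4.552×10^-5 A/cm^2
log10(i0) = -4.342

-4.342


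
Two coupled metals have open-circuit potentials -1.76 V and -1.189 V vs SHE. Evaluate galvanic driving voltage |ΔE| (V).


Driving voltage is the absolute potential difference.
|ΔE| = |-1.76 − (-1.189)| = 0.571 V

0.571 V


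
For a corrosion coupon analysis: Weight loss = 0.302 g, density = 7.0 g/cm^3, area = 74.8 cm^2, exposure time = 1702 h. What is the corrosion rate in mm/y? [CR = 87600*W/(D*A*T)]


Apply the mm/y weight-loss relation: CR = 87600 * W / (D * A * T)
Numerator: 87600 * 0.302 = 26455.2
Denominator: 7.0 * 74.8 * 1702 = 891167.2
CR = 26455.2 / 891167.2 = 0.0297 mm/y

0.0297 mm/y


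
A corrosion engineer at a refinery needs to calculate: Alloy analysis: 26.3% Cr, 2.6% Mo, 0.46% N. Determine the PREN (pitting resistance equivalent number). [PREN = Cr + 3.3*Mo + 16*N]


Apply the PREN formula: PREN = Cr + 3.3*Mo + 16*N
PREN = 26.3 + 3.3*2.6 + 16*0.46
PREN = 26.3 + 8.58 + 7.36 = 42.24

42.24


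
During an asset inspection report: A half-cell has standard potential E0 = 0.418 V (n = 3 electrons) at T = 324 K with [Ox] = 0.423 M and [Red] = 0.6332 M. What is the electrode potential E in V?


Apply the Nernst equation: E = E0 + (RT/nF)*ln([Ox]/[Red])
Step 1: RT/nF = 8.314*324/(3*96485) = 0.00930623 V
Step 2: [Ox]/[Red] = 0.423/0.6332 = 0.668035
Step 3: ln(0.668035) = -0.403415
Step 4: correction = 0.00930623 * -0.403415 = -0.004 V
E = 0.418 + -0.004 = 0.414 V

0.414 V


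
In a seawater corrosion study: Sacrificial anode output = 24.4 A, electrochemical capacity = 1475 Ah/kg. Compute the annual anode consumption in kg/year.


Annual consumption = current * hours per year / capacity
Rate = 24.4 * 8760 / 1475 = 144.9 kg/year

144.9 kg/year


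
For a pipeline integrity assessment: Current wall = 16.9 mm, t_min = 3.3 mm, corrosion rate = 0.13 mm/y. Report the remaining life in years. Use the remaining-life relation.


Apply the remaining-life relation: RL = (t_current − t_min) / CR
RL = (16.9 − 3.3) / 0.13 = 13.6 / 0.13 = 104.6 years

104.6 years


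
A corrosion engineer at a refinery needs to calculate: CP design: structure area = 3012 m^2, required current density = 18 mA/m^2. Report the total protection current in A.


I = area * current density, then convert mA → A (÷1000)
I = 3012 * 18 / 1000 = 54.22 A

54.22 A


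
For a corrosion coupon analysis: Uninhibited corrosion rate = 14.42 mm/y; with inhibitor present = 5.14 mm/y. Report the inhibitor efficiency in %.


Apply the inhibitor-efficiency definition: IE = (CR_blank − CR_inh)/CR_blank × 100
IE = (14.42 − 5.14) / 14.42 × 100
IE = 9.28 / 14.42 × 100 = 64.4 %

64.4 %


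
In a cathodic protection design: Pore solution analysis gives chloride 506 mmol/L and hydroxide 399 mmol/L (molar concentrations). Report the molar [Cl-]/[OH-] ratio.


Threshold parameter = [Cl-] / [OH-] (molar basis; both in mmol/L, so units cancel)
Ratio = 506 / 399 = 1.27

1.27


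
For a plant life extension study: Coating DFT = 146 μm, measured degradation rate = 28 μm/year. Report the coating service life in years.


Service life = thickness / degradation rate
Life = 146 / 28 = 5.2 years

5.2 years


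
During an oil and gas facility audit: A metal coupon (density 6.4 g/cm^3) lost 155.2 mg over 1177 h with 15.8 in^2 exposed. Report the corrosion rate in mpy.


Apply the mpy weight-loss relation: CR = 534 * W / (D * A * T)
Numerator: 534 * 155.2 = 82876.8
Denominator: 6.4 * 15.8 * 1177 = 119018.24
CR = 82876.8 / 119018.24 = 0.696 mpy

0.696 mpy


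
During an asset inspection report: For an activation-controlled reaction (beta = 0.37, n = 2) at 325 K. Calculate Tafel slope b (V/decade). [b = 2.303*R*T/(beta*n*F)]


Apply the Tafel slope relation: b = 2.303*R*T/(beta*n*F)
Numerator: 2.303 * 8.314 * 325 = 6222.82
Denominator: 0.37 * 2 * 96485 = 71398.9
b = 6222.82 / 71398.9 = 0.087 V/decade

0.087 V/decade


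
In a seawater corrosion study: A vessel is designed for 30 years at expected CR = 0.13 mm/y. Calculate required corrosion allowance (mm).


Corrosion allowance = CR × design life
CA = 0.13 * 30 = 3.9 mm

3.9 mm


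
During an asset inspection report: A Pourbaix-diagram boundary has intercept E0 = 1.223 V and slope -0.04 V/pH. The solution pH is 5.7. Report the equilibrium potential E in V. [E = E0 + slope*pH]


Apply the Pourbaix line equation: E = E0 + slope*pH
E = 1.223 + (-0.04)*5.7 = 1.223 + (-0.228) = 0.995 V
Rounded to 4 decimal places: E = 0.9950 V

0.9950 V


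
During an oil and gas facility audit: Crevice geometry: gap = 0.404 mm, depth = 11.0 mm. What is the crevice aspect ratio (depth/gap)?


Aspect ratio = depth / gap
Ratio = 11.0 / 0.404 = 27.2

27.2


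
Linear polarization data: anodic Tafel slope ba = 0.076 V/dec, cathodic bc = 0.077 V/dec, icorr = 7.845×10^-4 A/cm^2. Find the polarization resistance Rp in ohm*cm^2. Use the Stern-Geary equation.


Apply the Stern-Geary equation: Rp = ba*bc / (2.303*icorr*(ba+bc))
ba*bc = 0.076*0.077 = 0.005852
ba+bc = 0.153; 2.303*icorr*(ba+bc) = 2.303*7.845×10^-4*0.153 = 2.7642564×10^-4
Rp = 0.005852 / 2.7642564×10^-4 = 21.17 ohm*cm^2

21.17 ohm*cm^2


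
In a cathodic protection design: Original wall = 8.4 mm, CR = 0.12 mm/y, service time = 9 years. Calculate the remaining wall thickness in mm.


Remaining wall = original − CR × time
t = 8.4 − 0.12*9 = 8.4 − 1.08 = 7.32 mm

7.32 mm


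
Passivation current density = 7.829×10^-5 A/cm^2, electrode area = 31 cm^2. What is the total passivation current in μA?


I = i_pass * A, then convert A → μA (×10^6)
I = 7.829×10^-5 * 31 * 10^6 = 2426.99 μA

2426.99 μA


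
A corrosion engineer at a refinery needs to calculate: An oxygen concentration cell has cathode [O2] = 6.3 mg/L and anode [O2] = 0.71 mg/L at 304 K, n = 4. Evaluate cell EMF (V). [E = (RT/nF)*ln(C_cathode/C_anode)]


Apply the Nernst concentration-cell relation: E = (RT/nF)*ln(C_cathode/C_anode)
RT/nF = 8.314*304/(4*96485) = 0.00654883 V
ln(6.3/0.71) = 2.18304
E = 0.00654883 * 2.18304 = 0.0143 V

0.0143 V


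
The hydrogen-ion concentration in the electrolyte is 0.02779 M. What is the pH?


pH = −log10[H+]
pH = −log10(0.02779) = 1.56

1.56


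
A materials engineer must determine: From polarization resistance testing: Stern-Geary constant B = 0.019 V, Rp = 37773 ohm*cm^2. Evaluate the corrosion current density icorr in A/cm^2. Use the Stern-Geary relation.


Apply the Stern-Geary relation: icorr = B / Rp
icorr = 0.019 / 37773 = 5.03×10^-7 A/cm^2

5.03×10^-7 A/cm^2


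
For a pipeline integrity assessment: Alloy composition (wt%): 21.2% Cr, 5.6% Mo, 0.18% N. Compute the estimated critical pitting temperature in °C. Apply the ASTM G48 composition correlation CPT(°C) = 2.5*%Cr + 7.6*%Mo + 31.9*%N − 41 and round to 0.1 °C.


Apply the ASTM G48 empirical CPT estimate: CPT(°C) = 2.5*%Cr + 7.6*%Mo + 31.9*%N − 41
2.5*21.2 = 53; 7.6*5.6 = 42.56; 31.9*0.18 = 5.742
CPT = 53 + 42.56 + 5.742 − 41 = 60.302 °C
Rounded to 0.1 °C: CPT ≈ 60.3 °C

60.3 °C


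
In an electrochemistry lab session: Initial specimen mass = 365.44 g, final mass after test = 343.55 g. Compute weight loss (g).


Weight loss = initial − final
WL = 365.44 − 343.55 = 21.89 g

21.89 g


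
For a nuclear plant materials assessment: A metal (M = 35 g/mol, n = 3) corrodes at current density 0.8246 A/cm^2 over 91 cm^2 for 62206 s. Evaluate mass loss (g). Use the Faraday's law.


Apply Faraday's law: m = i*A*t*M / (n*F)
Total charge passed Q = i*A*t = 0.8246*91*62206 = 4667851.1516 C
m = Q*M/(n*F) = 4667851.1516*35/(3*96485) = 564.42207 g

564.42207 g


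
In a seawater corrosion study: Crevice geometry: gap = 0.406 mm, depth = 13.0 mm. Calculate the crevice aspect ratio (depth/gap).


Aspect ratio = depth / gap
Ratio = 13.0 / 0.406 = 32.0

32.0


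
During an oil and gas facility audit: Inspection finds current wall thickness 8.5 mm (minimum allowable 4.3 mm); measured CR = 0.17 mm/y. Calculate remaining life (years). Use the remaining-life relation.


Apply the remaining-life relation: RL = (t_current − t_min) / CR
RL = (8.5 − 4.3) / 0.17 = 4.2 / 0.17 = 24.7 years

24.7 years


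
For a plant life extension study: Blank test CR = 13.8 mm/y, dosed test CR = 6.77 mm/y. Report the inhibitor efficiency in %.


Apply the inhibitor-efficiency definition: IE = (CR_blank − CR_inh)/CR_blank × 100
IE = (13.8 − 6.77) / 13.8 × 100
IE = 7.03 / 13.8 × 100 = 50.9 %

50.9 %


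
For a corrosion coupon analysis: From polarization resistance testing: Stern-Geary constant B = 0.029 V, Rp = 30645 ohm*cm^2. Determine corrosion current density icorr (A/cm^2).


Apply the Stern-Geary relation: icorr = B / Rp
icorr = 0.029 / 30645 = 9.463×10^-7 A/cm^2

9.463×10^-7 A/cm^2


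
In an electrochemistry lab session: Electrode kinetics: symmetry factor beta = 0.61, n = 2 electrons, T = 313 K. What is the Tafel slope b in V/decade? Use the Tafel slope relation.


Apply the Tafel slope relation: b = 2.303*R*T/(beta*n*F)
Numerator: 2.303 * 8.314 * 313 = 5993.06
Denominator: 0.61 * 2 * 96485 = 117711.7
b = 5993.06 / 117711.7 = 0.0509 V/decade

0.0509 V/decade


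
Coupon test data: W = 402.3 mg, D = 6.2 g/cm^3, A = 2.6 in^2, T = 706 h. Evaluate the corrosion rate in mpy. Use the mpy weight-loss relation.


Apply the mpy weight-loss relation: CR = 534 * W / (D * A * T)
Numerator: 534 * 402.3 = 214828.2
Denominator: 6.2 * 2.6 * 706 = 11380.72
CR = 214828.2 / 11380.72 = 18.8765 mpy

18.8765 mpy


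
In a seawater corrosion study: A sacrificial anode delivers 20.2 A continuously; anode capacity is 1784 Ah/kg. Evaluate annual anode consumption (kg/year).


Annual consumption = current * hours per year / capacity
Rate = 20.2 * 8760 / 1784 = 99.2 kg/year

99.2 kg/year


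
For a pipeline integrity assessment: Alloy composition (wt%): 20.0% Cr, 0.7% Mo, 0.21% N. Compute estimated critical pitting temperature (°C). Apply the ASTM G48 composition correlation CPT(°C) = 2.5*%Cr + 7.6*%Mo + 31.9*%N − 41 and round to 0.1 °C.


Apply the ASTM G48 empirical CPT estimate: CPT(°C) = 2.5*%Cr + 7.6*%Mo + 31.9*%N − 41
2.5*20.0 = 50; 7.6*0.7 = 5.32; 31.9*0.21 = 6.699
CPT = 50 + 5.32 + 6.699 − 41 = 21.019 °C
Rounded to 0.1 °C: CPT ≈ 21.0 °C

21.0 °C


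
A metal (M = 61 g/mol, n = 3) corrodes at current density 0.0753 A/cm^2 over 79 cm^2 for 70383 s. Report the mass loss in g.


Apply Faraday's law: m = i*A*t*M / (n*F)
Total charge passed Q = i*A*t = 0.0753*79*70383 = 418687.3521 C
m = Q*M/(n*F) = 418687.3521*61/(3*96485) = 88.2345 g

88.2345 g


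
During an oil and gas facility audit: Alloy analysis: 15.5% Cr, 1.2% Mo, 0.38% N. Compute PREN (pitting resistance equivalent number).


Apply the PREN formula: PREN = Cr + 3.3*Mo + 16*N
PREN = 15.5 + 3.3*1.2 + 16*0.38
PREN = 15.5 + 3.96 + 6.08 = 25.54

25.54


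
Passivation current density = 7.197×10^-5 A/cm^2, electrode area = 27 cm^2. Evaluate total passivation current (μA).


I = i_pass * A, then convert A → μA (×10^6)
I = 7.197×10^-5 * 27 * 10^6 = 1943.19 μA

1943.19 μA


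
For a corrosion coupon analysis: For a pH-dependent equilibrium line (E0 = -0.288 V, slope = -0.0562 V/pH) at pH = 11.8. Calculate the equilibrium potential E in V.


Apply the Pourbaix line equation: E = E0 + slope*pH
E = -0.288 + (-0.0562)*11.8 = -0.288 + (-0.66316) = -0.95116 V
Rounded to 3 decimal places: E = -0.951 V

-0.951 V


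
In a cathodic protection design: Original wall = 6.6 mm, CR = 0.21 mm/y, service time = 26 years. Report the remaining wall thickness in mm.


Remaining wall = original − CR × time
t = 6.6 − 0.21*26 = 6.6 − 5.46 = 1.14 mm

1.14 mm


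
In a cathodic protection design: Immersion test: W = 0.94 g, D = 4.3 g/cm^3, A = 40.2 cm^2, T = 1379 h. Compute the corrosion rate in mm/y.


Apply the mm/y weight-loss relation: CR = 87600 * W / (D * A * T)
Numerator: 87600 * 0.94 = 82344.0
Denominator: 4.3 * 40.2 * 1379 = 238373.94
CR = 82344.0 / 238373.94 = 0.34544 mm/y

0.34544 mm/y


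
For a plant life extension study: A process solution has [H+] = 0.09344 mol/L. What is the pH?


pH = −log10[H+]
pH = −log10(0.09344) = 1.03

1.03


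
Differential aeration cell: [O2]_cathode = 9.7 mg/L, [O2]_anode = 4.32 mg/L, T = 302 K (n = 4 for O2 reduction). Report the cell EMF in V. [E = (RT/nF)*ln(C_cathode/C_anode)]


Apply the Nernst concentration-cell relation: E = (RT/nF)*ln(C_cathode/C_anode)
RT/nF = 8.314*302/(4*96485) = 0.00650575 V
ln(9.7/4.32) = 0.80887
E = 0.00650575 * 0.80887 = 0.00526 V

0.00526 V


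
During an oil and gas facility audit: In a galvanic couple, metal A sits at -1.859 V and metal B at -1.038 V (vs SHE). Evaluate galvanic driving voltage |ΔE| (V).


Driving voltage is the absolute potential difference.
|ΔE| = |-1.859 − (-1.038)| = 0.821 V

0.821 V


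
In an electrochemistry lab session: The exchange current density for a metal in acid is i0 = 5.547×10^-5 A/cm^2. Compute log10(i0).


i0 = 5.547×10^-5 A/cm^2
log10(i0) = -4.256

-4.256


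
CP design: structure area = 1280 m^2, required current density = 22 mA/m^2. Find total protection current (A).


I = area * current density, then convert mA → A (÷1000)
I = 1280 * 22 / 1000 = 28.16 A

28.16 A


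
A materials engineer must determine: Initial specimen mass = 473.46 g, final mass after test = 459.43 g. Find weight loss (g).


Weight loss = initial − final
WL = 473.46 − 459.43 = 14.03 g

14.03 g


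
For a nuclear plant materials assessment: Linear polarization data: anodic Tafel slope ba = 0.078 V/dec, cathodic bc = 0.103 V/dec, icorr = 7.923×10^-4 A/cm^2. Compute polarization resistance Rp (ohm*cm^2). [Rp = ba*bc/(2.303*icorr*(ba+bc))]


Apply the Stern-Geary equation: Rp = ba*bc / (2.303*icorr*(ba+bc))
ba*bc = 0.078*0.103 = 0.008034
ba+bc = 0.181; 2.303*icorr*(ba+bc) = 2.303*7.923×10^-4*0.181 = 3.3026471×10^-4
Rp = 0.008034 / 3.3026471×10^-4 = 24.3 ohm*cm^2

24.3 ohm*cm^2


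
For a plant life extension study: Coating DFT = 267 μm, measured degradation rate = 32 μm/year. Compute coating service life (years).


Service life = thickness / degradation rate
Life = 267 / 32 = 8.3 years

8.3 years


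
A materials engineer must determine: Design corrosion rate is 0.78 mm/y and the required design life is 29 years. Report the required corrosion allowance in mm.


Corrosion allowance = CR × design life
CA = 0.78 * 29 = 22.62 mm

22.62 mm


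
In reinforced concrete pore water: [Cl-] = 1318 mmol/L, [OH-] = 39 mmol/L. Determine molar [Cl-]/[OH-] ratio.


Threshold parameter = [Cl-] / [OH-] (molar basis; both in mmol/L, so units cancel)
Ratio = 1318 / 39 = 33.79

33.79


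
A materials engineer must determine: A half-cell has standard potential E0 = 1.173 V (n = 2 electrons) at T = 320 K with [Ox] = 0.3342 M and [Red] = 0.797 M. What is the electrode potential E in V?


Apply the Nernst equation: E = E0 + (RT/nF)*ln([Ox]/[Red])
Step 1: RT/nF = 8.314*320/(2*96485) = 0.01378701 V
Step 2: [Ox]/[Red] = 0.3342/0.797 = 0.419322
Step 3: ln(0.419322) = -0.869116
Step 4: correction = 0.01378701 * -0.869116 = -0.012 V
E = 1.173 + -0.012 = 1.161 V

1.161 V


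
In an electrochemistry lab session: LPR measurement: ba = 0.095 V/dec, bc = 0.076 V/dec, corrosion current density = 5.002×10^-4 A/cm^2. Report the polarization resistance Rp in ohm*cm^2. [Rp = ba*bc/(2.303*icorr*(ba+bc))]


Apply the Stern-Geary equation: Rp = ba*bc / (2.303*icorr*(ba+bc))
ba*bc = 0.095*0.076 = 0.00722
ba+bc = 0.171; 2.303*icorr*(ba+bc) = 2.303*5.002×10^-4*0.171 = 1.9698526×10^-4
Rp = 0.00722 / 1.9698526×10^-4 = 36.65 ohm*cm^2

36.65 ohm*cm^2


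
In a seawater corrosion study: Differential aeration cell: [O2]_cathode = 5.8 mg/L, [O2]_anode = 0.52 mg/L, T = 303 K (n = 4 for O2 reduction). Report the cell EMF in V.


Apply the Nernst concentration-cell relation: E = (RT/nF)*ln(C_cathode/C_anode)
RT/nF = 8.314*303/(4*96485) = 0.00652729 V
ln(5.8/0.52) = 2.41178
E = 0.00652729 * 2.41178 = 0.01574 V

0.01574 V


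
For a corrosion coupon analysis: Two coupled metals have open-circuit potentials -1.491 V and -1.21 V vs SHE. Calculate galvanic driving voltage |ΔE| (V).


Driving voltage is the absolute potential difference.
|ΔE| = |-1.491 − (-1.21)| = 0.281 V

0.281 V


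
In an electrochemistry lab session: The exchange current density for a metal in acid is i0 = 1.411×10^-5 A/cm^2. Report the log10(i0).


i0 = 1.411×10^-5 A/cm^2
log10(i0) = -4.85

-4.85


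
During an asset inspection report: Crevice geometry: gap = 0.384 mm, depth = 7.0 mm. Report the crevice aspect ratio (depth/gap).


Aspect ratio = depth / gap
Ratio = 7.0 / 0.384 = 18.2

18.2


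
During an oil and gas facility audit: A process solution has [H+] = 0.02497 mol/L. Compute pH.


pH = −log10[H+]
pH = −log10(0.02497) = 1.6

1.6


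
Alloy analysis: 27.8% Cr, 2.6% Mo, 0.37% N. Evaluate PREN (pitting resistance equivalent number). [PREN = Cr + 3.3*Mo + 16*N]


Apply the PREN formula: PREN = Cr + 3.3*Mo + 16*N
PREN = 27.8 + 3.3*2.6 + 16*0.37
PREN = 27.8 + 8.58 + 5.92 = 42.3

42.3


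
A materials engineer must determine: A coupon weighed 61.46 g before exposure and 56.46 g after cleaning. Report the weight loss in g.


Weight loss = initial − final
WL = 61.46 − 56.46 = 5.0 g

5.0 g


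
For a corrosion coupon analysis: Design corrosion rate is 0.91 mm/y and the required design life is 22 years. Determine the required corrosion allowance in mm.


Corrosion allowance = CR × design life
CA = 0.91 * 22 = 20.02 mm

20.02 mm


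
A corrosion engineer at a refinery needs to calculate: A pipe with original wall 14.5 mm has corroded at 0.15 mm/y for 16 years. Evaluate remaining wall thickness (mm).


Remaining wall = original − CR × time
t = 14.5 − 0.15*16 = 14.5 − 2.4 = 12.1 mm

12.1 mm


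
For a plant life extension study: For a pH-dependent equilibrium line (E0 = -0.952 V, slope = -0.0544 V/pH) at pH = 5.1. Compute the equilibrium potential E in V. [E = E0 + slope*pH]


Apply the Pourbaix line equation: E = E0 + slope*pH
E = -0.952 + (-0.0544)*5.1 = -0.952 + (-0.27744) = -1.22944 V
Rounded to 3 decimal places: E = -1.229 V

-1.229 V


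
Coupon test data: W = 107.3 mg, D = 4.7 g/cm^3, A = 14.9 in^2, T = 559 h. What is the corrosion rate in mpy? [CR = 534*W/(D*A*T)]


Apply the mpy weight-loss relation: CR = 534 * W / (D * A * T)
Numerator: 534 * 107.3 = 57298.2
Denominator: 4.7 * 14.9 * 559 = 39146.77
CR = 57298.2 / 39146.77 = 1.4637 mpy

1.4637 mpy


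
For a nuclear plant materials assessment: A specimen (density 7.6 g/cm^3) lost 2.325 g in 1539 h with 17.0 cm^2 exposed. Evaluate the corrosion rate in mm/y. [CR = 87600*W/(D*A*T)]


Apply the mm/y weight-loss relation: CR = 87600 * W / (D * A * T)
Numerator: 87600 * 2.325 = 203670.0
Denominator: 7.6 * 17.0 * 1539 = 198838.8
CR = 203670.0 / 198838.8 = 1.0243 mm/y

1.0243 mm/y


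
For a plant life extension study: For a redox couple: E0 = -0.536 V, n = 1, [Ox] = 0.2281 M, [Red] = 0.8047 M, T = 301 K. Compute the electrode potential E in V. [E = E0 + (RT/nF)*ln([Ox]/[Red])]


Apply the Nernst equation: E = E0 + (RT/nF)*ln([Ox]/[Red])
Step 1: RT/nF = 8.314*301/(1*96485) = 0.02593682 V
Step 2: [Ox]/[Red] = 0.2281/0.8047 = 0.28346
Step 3: ln(0.28346) = -1.260684
Step 4: correction = 0.02593682 * -1.260684 = -0.0327 V
E = -0.536 + -0.0327 = -0.5687 V

-0.5687 V


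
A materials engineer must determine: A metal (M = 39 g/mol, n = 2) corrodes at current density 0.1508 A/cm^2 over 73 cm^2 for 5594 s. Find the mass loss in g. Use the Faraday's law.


Apply Faraday's law: m = i*A*t*M / (n*F)
Total charge passed Q = i*A*t = 0.1508*73*5594 = 61580.9896 C
m = Q*M/(n*F) = 61580.9896*39/(2*96485) = 12.446 g

12.446 g


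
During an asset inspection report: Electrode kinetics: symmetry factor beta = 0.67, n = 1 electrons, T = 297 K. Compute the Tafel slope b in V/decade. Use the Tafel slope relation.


Apply the Tafel slope relation: b = 2.303*R*T/(beta*n*F)
Numerator: 2.303 * 8.314 * 297 = 5686.7
Denominator: 0.67 * 1 * 96485 = 64644.95
b = 5686.7 / 64644.95 = 0.088 V/decade

0.088 V/decade


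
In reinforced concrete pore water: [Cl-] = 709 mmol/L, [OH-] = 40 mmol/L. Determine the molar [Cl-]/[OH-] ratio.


Threshold parameter = [Cl-] / [OH-] (molar basis; both in mmol/L, so units cancel)
Ratio = 709 / 40 = 17.73

17.73


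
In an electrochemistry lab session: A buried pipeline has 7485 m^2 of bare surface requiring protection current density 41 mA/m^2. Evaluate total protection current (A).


I = area * current density, then convert mA → A (÷1000)
I = 7485 * 41 / 1000 = 306.89 A

306.89 A


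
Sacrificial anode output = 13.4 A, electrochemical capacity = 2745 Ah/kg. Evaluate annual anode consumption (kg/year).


Annual consumption = current * hours per year / capacity
Rate = 13.4 * 8760 / 2745 = 42.8 kg/year

42.8 kg/year


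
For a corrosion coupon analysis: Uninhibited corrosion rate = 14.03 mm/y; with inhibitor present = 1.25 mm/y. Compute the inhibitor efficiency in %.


Apply the inhibitor-efficiency definition: IE = (CR_blank − CR_inh)/CR_blank × 100
IE = (14.03 − 1.25) / 14.03 × 100
IE = 12.78 / 14.03 × 100 = 91.1 %

91.1 %


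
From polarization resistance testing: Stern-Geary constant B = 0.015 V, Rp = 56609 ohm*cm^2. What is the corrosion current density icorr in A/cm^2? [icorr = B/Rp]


Apply the Stern-Geary relation: icorr = B / Rp
icorr = 0.015 / 56609 = 2.65×10^-7 A/cm^2

2.65×10^-7 A/cm^2


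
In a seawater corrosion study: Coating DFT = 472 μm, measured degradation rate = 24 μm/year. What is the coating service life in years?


Service life = thickness / degradation rate
Life = 472 / 24 = 19.7 years

19.7 years


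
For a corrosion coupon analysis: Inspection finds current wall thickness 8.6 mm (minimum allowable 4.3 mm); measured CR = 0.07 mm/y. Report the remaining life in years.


Apply the remaining-life relation: RL = (t_current − t_min) / CR
RL = (8.6 − 4.3) / 0.07 = 4.3 / 0.07 = 61.4 years

61.4 years


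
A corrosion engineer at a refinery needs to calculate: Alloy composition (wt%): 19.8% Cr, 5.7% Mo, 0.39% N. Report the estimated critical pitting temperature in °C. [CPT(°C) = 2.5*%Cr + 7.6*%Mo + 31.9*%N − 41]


Apply the ASTM G48 empirical CPT estimate: CPT(°C) = 2.5*%Cr + 7.6*%Mo + 31.9*%N − 41
2.5*19.8 = 49.5; 7.6*5.7 = 43.32; 31.9*0.39 = 12.441
CPT = 49.5 + 43.32 + 12.441 − 41 = 64.261 °C
Rounded to 0.1 °C: CPT ≈ 64.3 °C

64.3 °C


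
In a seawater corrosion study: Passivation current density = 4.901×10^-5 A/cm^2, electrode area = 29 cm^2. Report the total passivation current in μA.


I = i_pass * A, then convert A → μA (×10^6)
I = 4.901×10^-5 * 29 * 10^6 = 1421.29 μA

1421.29 μA


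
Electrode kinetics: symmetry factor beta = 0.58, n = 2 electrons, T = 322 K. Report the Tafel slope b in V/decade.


Apply the Tafel slope relation: b = 2.303*R*T/(beta*n*F)
Numerator: 2.303 * 8.314 * 322 = 6165.38
Denominator: 0.58 * 2 * 96485 = 111922.6
b = 6165.38 / 111922.6 = 0.055 V/decade

0.055 V/decade


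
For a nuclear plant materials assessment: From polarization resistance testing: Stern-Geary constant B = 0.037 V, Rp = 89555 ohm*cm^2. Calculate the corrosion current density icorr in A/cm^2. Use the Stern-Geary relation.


Apply the Stern-Geary relation: icorr = B / Rp
icorr = 0.037 / 89555 = 4.132×10^-7 A/cm^2

4.132×10^-7 A/cm^2


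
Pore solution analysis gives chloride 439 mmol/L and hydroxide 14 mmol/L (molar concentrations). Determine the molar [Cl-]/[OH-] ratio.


Threshold parameter = [Cl-] / [OH-] (molar basis; both in mmol/L, so units cancel)
Ratio = 439 / 14 = 31.36

31.36


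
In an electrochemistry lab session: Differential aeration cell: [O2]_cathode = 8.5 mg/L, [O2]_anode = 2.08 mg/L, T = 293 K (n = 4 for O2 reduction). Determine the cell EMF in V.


Apply the Nernst concentration-cell relation: E = (RT/nF)*ln(C_cathode/C_anode)
RT/nF = 8.314*293/(4*96485) = 0.00631187 V
ln(8.5/2.08) = 1.4077
E = 0.00631187 * 1.4077 = 0.00889 V

0.00889 V


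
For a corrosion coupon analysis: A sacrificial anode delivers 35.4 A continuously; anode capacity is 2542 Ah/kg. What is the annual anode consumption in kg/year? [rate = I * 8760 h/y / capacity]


Annual consumption = current * hours per year / capacity
Rate = 35.4 * 8760 / 2542 = 122.0 kg/year

122.0 kg/year


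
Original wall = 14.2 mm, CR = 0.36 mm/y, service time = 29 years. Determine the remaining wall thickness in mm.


Remaining wall = original − CR × time
t = 14.2 − 0.36*29 = 14.2 − 10.44 = 3.76 mm

3.76 mm


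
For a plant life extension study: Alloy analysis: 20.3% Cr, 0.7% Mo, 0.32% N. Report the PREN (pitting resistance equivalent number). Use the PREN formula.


Apply the PREN formula: PREN = Cr + 3.3*Mo + 16*N
PREN = 20.3 + 3.3*0.7 + 16*0.32
PREN = 20.3 + 2.31 + 5.12 = 27.73

27.73


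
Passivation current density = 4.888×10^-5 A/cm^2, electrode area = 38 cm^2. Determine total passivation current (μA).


I = i_pass * A, then convert A → μA (×10^6)
I = 4.888×10^-5 * 38 * 10^6 = 1857.44 μA

1857.44 μA


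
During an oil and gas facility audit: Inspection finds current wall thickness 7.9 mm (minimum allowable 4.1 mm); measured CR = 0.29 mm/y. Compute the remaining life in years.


Apply the remaining-life relation: RL = (t_current − t_min) / CR
RL = (7.9 − 4.1) / 0.29 = 3.8 / 0.29 = 13.1 years

13.1 years


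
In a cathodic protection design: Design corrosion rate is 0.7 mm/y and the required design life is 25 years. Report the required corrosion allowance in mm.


Corrosion allowance = CR × design life
CA = 0.7 * 25 = 17.5 mm

17.5 mm


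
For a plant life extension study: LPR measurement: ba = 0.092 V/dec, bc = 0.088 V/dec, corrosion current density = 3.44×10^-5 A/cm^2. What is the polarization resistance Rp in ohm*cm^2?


Apply the Stern-Geary equation: Rp = ba*bc / (2.303*icorr*(ba+bc))
ba*bc = 0.092*0.088 = 0.008096
ba+bc = 0.18; 2.303*icorr*(ba+bc) = 2.303*3.44×10^-5*0.18 = 1.4260176×10^-5
Rp = 0.008096 / 1.4260176×10^-5 = 567.7 ohm*cm^2

567.7 ohm*cm^2


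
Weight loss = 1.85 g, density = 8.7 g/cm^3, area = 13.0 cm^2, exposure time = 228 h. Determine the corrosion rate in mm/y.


Apply the mm/y weight-loss relation: CR = 87600 * W / (D * A * T)
Numerator: 87600 * 1.85 = 162060.0
Denominator: 8.7 * 13.0 * 228 = 25786.8
CR = 162060.0 / 25786.8 = 6.28461 mm/y

6.28461 mm/y


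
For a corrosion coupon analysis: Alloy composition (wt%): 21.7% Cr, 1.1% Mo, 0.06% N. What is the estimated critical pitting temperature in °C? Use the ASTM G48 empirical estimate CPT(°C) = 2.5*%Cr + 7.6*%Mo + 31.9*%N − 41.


Apply the ASTM G48 empirical CPT estimate: CPT(°C) = 2.5*%Cr + 7.6*%Mo + 31.9*%N − 41
2.5*21.7 = 54.25; 7.6*1.1 = 8.36; 31.9*0.06 = 1.914
CPT = 54.25 + 8.36 + 1.914 − 41 = 23.524 °C
Rounded to 0.1 °C: CPT ≈ 23.5 °C

23.5 °C


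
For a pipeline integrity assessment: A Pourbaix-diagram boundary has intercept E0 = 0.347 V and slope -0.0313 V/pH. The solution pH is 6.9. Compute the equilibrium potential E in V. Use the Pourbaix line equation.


Apply the Pourbaix line equation: E = E0 + slope*pH
E = 0.347 + (-0.0313)*6.9 = 0.347 + (-0.21597) = 0.13103 V
Rounded to 3 decimal places: E = 0.131 V

0.131 V


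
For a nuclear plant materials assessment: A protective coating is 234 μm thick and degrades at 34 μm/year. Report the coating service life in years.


Service life = thickness / degradation rate
Life = 234 / 34 = 6.9 years

6.9 years


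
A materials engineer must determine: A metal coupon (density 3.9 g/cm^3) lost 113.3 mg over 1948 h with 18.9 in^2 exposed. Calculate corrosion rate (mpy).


Apply the mpy weight-loss relation: CR = 534 * W / (D * A * T)
Numerator: 534 * 113.3 = 60502.2
Denominator: 3.9 * 18.9 * 1948 = 143587.08
CR = 60502.2 / 143587.08 = 0.421 mpy

0.421 mpy


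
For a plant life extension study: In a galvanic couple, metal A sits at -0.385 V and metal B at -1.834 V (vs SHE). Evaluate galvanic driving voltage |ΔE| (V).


Driving voltage is the absolute potential difference.
|ΔE| = |-0.385 − (-1.834)| = 1.449 V

1.449 V


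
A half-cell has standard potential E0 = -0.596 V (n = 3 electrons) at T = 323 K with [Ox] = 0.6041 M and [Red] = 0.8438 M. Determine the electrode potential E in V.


Apply the Nernst equation: E = E0 + (RT/nF)*ln([Ox]/[Red])
Step 1: RT/nF = 8.314*323/(3*96485) = 0.00927751 V
Step 2: [Ox]/[Red] = 0.6041/0.8438 = 0.715928
Step 3: ln(0.715928) = -0.334176
Step 4: correction = 0.00927751 * -0.334176 = -0.0031 V
E = -0.596 + -0.0031 = -0.5991 V

-0.5991 V


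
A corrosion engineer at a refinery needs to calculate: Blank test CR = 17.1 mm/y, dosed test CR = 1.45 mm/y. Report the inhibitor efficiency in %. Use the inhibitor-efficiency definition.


Apply the inhibitor-efficiency definition: IE = (CR_blank − CR_inh)/CR_blank × 100
IE = (17.1 − 1.45) / 17.1 × 100
IE = 15.65 / 17.1 × 100 = 91.5 %

91.5 %


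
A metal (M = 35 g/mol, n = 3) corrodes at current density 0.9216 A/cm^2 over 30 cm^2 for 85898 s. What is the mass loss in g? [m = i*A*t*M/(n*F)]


Apply Faraday's law: m = i*A*t*M / (n*F)
Total charge passed Q = i*A*t = 0.9216*30*85898 = 2374907.904 C
m = Q*M/(n*F) = 2374907.904*35/(3*96485) = 287.166 g

287.166 g


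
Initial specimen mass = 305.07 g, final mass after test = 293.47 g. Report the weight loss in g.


Weight loss = initial − final
WL = 305.07 − 293.47 = 11.6 g

11.6 g


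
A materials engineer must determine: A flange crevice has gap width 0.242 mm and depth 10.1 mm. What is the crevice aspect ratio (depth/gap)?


Aspect ratio = depth / gap
Ratio = 10.1 / 0.242 = 41.7

41.7


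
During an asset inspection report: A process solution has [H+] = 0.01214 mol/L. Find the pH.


pH = −log10[H+]
pH = −log10(0.01214) = 1.92

1.92


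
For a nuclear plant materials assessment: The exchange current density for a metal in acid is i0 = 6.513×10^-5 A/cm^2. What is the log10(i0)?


i0 = 6.513×10^-5 A/cm^2
log10(i0) = -4.186

-4.186


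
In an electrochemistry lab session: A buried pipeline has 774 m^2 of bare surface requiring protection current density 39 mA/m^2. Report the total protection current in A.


I = area * current density, then convert mA → A (÷1000)
I = 774 * 39 / 1000 = 30.19 A

30.19 A


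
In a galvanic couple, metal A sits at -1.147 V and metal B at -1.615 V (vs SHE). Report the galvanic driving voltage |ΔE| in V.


Driving voltage is the absolute potential difference.
|ΔE| = |-1.147 − (-1.615)| = 0.468 V

0.468 V


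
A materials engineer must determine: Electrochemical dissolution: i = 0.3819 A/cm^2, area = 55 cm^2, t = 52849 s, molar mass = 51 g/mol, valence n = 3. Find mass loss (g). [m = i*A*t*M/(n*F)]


Apply Faraday's law: m = i*A*t*M / (n*F)
Total charge passed Q = i*A*t = 0.3819*55*52849 = 1110066.8205 C
m = Q*M/(n*F) = 1110066.8205*51/(3*96485) = 195.586 g

195.586 g


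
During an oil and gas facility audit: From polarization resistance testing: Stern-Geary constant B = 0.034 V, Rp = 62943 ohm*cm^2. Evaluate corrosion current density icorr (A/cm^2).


Apply the Stern-Geary relation: icorr = B / Rp
icorr = 0.034 / 62943 = 5.402×10^-7 A/cm^2

5.402×10^-7 A/cm^2


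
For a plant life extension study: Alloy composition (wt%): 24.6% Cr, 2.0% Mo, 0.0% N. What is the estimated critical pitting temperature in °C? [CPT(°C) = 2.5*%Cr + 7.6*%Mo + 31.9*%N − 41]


Apply the ASTM G48 empirical CPT estimate: CPT(°C) = 2.5*%Cr + 7.6*%Mo + 31.9*%N − 41
2.5*24.6 = 61.5; 7.6*2.0 = 15.2; 31.9*0.0 = 0
CPT = 61.5 + 15.2 + 0 − 41 = 35.7 °C
Rounded to 0.1 °C: CPT ≈ 35.7 °C

35.7 °C


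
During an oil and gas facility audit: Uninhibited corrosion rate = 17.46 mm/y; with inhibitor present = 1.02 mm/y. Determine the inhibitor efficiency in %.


Apply the inhibitor-efficiency definition: IE = (CR_blank − CR_inh)/CR_blank × 100
IE = (17.46 − 1.02) / 17.46 × 100
IE = 16.44 / 17.46 × 100 = 94.2 %

94.2 %


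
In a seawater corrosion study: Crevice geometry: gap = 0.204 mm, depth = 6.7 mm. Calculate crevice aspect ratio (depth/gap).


Aspect ratio = depth / gap
Ratio = 6.7 / 0.204 = 32.8

32.8


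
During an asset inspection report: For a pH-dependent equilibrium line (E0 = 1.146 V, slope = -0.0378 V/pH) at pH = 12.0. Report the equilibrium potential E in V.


Apply the Pourbaix line equation: E = E0 + slope*pH
E = 1.146 + (-0.0378)*12.0 = 1.146 + (-0.4536) = 0.6924 V
Rounded to 4 decimal places: E = 0.6924 V

0.6924 V


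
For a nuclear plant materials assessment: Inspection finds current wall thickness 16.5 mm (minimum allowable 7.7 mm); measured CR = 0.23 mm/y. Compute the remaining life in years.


Apply the remaining-life relation: RL = (t_current − t_min) / CR
RL = (16.5 − 7.7) / 0.23 = 8.8 / 0.23 = 38.3 years

38.3 years


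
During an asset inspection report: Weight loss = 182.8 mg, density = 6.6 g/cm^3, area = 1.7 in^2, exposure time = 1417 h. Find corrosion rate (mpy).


Apply the mpy weight-loss relation: CR = 534 * W / (D * A * T)
Numerator: 534 * 182.8 = 97615.2
Denominator: 6.6 * 1.7 * 1417 = 15898.74
CR = 97615.2 / 15898.74 = 6.13981 mpy

6.13981 mpy


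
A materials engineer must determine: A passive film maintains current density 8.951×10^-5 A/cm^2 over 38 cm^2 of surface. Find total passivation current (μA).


I = i_pass * A, then convert A → μA (×10^6)
I = 8.951×10^-5 * 38 * 10^6 = 3401.38 μA

3401.38 μA


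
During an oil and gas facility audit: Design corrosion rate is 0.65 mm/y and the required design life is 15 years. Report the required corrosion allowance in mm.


Corrosion allowance = CR × design life
CA = 0.65 * 15 = 9.75 mm

9.75 mm


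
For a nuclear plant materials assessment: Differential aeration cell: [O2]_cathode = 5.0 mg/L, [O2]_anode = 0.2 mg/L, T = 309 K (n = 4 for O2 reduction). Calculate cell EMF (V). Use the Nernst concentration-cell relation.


Apply the Nernst concentration-cell relation: E = (RT/nF)*ln(C_cathode/C_anode)
RT/nF = 8.314*309/(4*96485) = 0.00665654 V
ln(5.0/0.2) = 3.21888
E = 0.00665654 * 3.21888 = 0.02143 V

0.02143 V
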